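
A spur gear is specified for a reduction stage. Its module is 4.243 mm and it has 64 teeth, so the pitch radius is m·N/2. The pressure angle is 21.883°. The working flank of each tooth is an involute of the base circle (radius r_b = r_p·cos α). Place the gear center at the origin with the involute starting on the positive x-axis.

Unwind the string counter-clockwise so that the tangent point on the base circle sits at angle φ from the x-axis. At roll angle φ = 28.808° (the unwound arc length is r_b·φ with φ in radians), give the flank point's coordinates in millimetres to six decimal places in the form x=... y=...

pitch radius r_p = m·N/2 = 4.243·64/2 = 135.776000
base radius r_b = r_p·cos α = 135.776000·cos 21.883° = 125.992916
roll angle φ = 28.808° = 0.50279445 rad
x = r_b·(cos φ + φ·sin φ) = 125.992916·(0.87623941 + 0.50279445·0.48187602) = 140.926100
y = r_b·(sin φ − φ·cos φ) = 125.992916·(0.48187602 − 0.50279445·0.87623941) = 5.204479

x=140.926100 y=5.204479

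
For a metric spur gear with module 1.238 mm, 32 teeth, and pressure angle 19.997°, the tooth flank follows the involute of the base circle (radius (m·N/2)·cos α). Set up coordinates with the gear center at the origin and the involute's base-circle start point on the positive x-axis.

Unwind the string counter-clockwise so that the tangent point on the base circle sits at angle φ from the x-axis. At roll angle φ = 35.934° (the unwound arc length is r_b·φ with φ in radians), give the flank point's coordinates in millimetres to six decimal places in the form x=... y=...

pitch radius r_p = m·N/2 = 1.238·32/2 = 19.808000
base radius r_b = r_p·cos α = 19.808000·cos 19.997° = 18.613786
roll angle φ = 35.934° = 0.62716661 rad
x = r_b·(cos φ + φ·sin φ) = 18.613786·(0.80969354 + 0.62716661·0.58685294) = 21.922351
y = r_b·(sin φ − φ·cos φ) = 18.613786·(0.58685294 − 0.62716661·0.80969354) = 1.471237

x=21.922351 y=1.471237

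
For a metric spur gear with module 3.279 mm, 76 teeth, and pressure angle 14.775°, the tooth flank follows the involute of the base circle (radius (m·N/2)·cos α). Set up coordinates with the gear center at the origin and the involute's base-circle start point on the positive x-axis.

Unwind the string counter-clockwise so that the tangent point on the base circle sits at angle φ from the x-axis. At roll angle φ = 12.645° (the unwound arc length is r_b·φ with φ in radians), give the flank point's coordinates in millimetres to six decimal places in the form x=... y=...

x=123.380538 y=0.429608

pitch radius r_p = m·N/2 = 3.279·76/2 = 124.602000
base radius r_b = r_p·cos α = 124.602000·cos 14.775° = 120.482004
roll angle φ = 12.645° = 0.22069688 rad
x = r_b·(cos φ + φ·sin φ) = 120.482004·(0.97574513 + 0.22069688·0.21890966) = 123.380538
y = r_b·(sin φ − φ·cos φ) = 120.482004·(0.21890966 − 0.22069688·0.97574513) = 0.429608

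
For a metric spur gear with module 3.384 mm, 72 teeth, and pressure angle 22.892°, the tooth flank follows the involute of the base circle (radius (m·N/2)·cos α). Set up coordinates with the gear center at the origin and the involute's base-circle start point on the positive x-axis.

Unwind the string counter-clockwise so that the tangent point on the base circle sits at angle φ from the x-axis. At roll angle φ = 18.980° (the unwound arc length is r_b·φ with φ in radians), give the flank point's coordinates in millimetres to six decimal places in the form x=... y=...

x=118.218963 y=1.345029

pitch radius r_p = m·N/2 = 3.384·72/2 = 121.824000
base radius r_b = r_p·cos α = 121.824000·cos 22.892° = 112.229109
roll angle φ = 18.980° = 0.33126349 rad
x = r_b·(cos φ + φ·sin φ) = 112.229109·(0.94563216 + 0.33126349·0.32523809) = 118.218963
y = r_b·(sin φ − φ·cos φ) = 112.229109·(0.32523809 − 0.33126349·0.94563216) = 1.345029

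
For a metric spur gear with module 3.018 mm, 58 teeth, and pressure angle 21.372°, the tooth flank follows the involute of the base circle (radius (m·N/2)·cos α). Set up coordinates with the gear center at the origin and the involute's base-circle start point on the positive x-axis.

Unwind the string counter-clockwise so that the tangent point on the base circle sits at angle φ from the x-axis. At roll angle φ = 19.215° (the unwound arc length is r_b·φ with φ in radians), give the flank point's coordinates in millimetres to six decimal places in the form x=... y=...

pitch radius r_p = m·N/2 = 3.018·58/2 = 87.522000
base radius r_b = r_p·cos α = 87.522000·cos 21.372° = 81.503464
roll angle φ = 19.215° = 0.33536502 rad
x = r_b·(cos φ + φ·sin φ) = 81.503464·(0.94429024 + 0.33536502·0.32911387) = 85.958730
y = r_b·(sin φ − φ·cos φ) = 81.503464·(0.32911387 − 0.33536502·0.94429024) = 1.013248

x=85.958730 y=1.013248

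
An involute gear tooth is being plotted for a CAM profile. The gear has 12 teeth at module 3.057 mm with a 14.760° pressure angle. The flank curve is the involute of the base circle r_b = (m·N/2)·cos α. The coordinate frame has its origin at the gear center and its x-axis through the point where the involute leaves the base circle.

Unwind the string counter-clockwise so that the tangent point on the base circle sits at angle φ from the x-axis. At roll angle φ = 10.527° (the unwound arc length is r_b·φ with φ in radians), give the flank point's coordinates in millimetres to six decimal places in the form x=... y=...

pitch radius r_p = m·N/2 = 3.057·12/2 = 18.342000
base radius r_b = r_p·cos α = 18.342000·cos 14.760° = 17.736741
roll angle φ = 10.527° = 0.18373081 rad
x = r_b·(cos φ + φ·sin φ) = 17.736741·(0.98316892 + 0.18373081·0.18269885) = 18.033589
y = r_b·(sin φ − φ·cos φ) = 17.736741·(0.18269885 − 0.18373081·0.98316892) = 0.036545

x=18.033589 y=0.036545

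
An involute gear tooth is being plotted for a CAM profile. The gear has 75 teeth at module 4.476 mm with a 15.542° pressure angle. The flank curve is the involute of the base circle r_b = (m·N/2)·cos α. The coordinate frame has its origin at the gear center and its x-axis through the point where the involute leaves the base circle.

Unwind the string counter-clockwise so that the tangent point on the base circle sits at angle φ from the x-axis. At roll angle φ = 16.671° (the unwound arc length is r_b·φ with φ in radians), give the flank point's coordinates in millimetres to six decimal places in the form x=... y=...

pitch radius r_p = m·N/2 = 4.476·75/2 = 167.850000
base radius r_b = r_p·cos α = 167.850000·cos 15.542° = 161.712447
roll angle φ = 16.671° = 0.29096384 rad
x = r_b·(cos φ + φ·sin φ) = 161.712447·(0.95796782 + 0.29096384·0.28687569) = 168.413531
y = r_b·(sin φ − φ·cos φ) = 161.712447·(0.28687569 − 0.29096384·0.95796782) = 1.316613

x=168.413531 y=1.316613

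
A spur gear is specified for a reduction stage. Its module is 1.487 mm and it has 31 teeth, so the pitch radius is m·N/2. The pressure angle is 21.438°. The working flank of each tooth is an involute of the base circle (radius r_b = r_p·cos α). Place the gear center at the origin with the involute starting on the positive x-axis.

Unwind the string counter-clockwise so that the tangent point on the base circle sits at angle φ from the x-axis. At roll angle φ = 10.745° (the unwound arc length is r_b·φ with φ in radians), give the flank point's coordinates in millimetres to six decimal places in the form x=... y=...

pitch radius r_p = m·N/2 = 1.487·31/2 = 23.048500
base radius r_b = r_p·cos α = 23.048500·cos 21.438° = 21.453858
roll angle φ = 10.745° = 0.18753563 rad
x = r_b·(cos φ + φ·sin φ) = 21.453858·(0.98246667 + 0.18753563·0.18643830) = 21.827809
y = r_b·(sin φ − φ·cos φ) = 21.453858·(0.18643830 − 0.18753563·0.98246667) = 0.047001

x=21.827809 y=0.047001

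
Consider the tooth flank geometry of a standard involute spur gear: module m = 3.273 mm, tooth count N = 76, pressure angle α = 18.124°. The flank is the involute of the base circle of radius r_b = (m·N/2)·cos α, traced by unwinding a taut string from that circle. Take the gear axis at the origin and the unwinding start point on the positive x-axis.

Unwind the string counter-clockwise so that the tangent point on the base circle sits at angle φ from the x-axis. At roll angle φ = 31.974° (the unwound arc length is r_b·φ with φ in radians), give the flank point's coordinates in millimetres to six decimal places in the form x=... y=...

pitch radius r_p = m·N/2 = 3.273·76/2 = 124.374000
base radius r_b = r_p·cos α = 124.374000·cos 18.124° = 118.203248
roll angle φ = 31.974° = 0.55805158 rad
x = r_b·(cos φ + φ·sin φ) = 118.203248·(0.84828848 + 0.55805158·0.52953438) = 135.200399
y = r_b·(sin φ − φ·cos φ) = 118.203248·(0.52953438 − 0.55805158·0.84828848) = 6.636599

x=135.200399 y=6.636599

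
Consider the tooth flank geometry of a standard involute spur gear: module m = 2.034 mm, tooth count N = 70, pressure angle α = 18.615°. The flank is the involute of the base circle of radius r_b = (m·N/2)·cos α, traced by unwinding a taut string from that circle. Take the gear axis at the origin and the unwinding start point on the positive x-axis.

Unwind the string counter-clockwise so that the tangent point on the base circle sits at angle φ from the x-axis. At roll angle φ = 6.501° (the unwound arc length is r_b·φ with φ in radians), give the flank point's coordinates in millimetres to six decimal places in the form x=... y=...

x=67.898568 y=0.032808

pitch radius r_p = m·N/2 = 2.034·70/2 = 71.190000
base radius r_b = r_p·cos α = 71.190000·cos 18.615° = 67.465686
roll angle φ = 6.501° = 0.11346385 rad
x = r_b·(cos φ + φ·sin φ) = 67.465686·(0.99356988 + 0.11346385·0.11322055) = 67.898568
y = r_b·(sin φ − φ·cos φ) = 67.465686·(0.11322055 − 0.11346385·0.99356988) = 0.032808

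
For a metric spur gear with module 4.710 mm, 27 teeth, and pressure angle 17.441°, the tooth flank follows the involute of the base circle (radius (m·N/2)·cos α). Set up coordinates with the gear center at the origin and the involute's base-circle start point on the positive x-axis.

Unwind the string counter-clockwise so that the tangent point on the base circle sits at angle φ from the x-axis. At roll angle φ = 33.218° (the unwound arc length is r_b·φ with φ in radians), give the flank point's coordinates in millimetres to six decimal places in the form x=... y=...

x=70.015900 y=3.809585

pitch radius r_p = m·N/2 = 4.710·27/2 = 63.585000
base radius r_b = r_p·cos α = 63.585000·cos 17.441° = 60.661749
roll angle φ = 33.218° = 0.57976347 rad
x = r_b·(cos φ + φ·sin φ) = 60.661749·(0.83659225 + 0.57976347·0.54782607) = 70.015900
y = r_b·(sin φ − φ·cos φ) = 60.661749·(0.54782607 − 0.57976347·0.83659225) = 3.809585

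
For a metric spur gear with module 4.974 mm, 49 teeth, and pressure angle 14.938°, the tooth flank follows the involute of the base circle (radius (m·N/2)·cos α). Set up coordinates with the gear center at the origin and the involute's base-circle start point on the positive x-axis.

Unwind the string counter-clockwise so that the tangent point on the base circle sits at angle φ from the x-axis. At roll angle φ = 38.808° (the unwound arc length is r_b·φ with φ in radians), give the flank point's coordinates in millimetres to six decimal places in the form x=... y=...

x=141.733991 y=11.645531

pitch radius r_p = m·N/2 = 4.974·49/2 = 121.863000
base radius r_b = r_p·cos α = 121.863000·cos 14.938° = 117.744680
roll angle φ = 38.808° = 0.67732738 rad
x = r_b·(cos φ + φ·sin φ) = 117.744680·(0.77925047 + 0.67732738·0.62671262) = 141.733991
y = r_b·(sin φ − φ·cos φ) = 117.744680·(0.62671262 − 0.67732738·0.77925047) = 11.645531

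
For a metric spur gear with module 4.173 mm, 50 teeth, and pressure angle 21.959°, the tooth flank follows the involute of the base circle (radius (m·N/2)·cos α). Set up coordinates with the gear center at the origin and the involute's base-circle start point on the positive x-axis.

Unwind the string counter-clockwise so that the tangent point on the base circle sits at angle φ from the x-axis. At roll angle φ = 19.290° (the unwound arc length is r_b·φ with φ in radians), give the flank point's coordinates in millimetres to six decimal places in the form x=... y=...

pitch radius r_p = m·N/2 = 4.173·50/2 = 104.325000
base radius r_b = r_p·cos α = 104.325000·cos 21.959° = 96.756397
roll angle φ = 19.290° = 0.33667401 rad
x = r_b·(cos φ + φ·sin φ) = 96.756397·(0.94385862 + 0.33667401·0.33034966) = 102.085620
y = r_b·(sin φ − φ·cos φ) = 96.756397·(0.33034966 − 0.33667401·0.94385862) = 1.216905

x=102.085620 y=1.216905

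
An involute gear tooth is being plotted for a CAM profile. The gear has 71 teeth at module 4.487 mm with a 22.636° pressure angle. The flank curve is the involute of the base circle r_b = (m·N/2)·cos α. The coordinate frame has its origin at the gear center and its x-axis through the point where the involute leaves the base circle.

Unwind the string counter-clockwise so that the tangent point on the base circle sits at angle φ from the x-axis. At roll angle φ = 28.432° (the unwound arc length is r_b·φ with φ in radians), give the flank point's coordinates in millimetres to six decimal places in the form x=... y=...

x=164.020431 y=5.842143

pitch radius r_p = m·N/2 = 4.487·71/2 = 159.288500
base radius r_b = r_p·cos α = 159.288500·cos 22.636° = 147.018280
roll angle φ = 28.432° = 0.49623201 rad
x = r_b·(cos φ + φ·sin φ) = 147.018280·(0.87938280 + 0.49623201·0.47611542) = 164.020431
y = r_b·(sin φ − φ·cos φ) = 147.018280·(0.47611542 − 0.49623201·0.87938280) = 5.842143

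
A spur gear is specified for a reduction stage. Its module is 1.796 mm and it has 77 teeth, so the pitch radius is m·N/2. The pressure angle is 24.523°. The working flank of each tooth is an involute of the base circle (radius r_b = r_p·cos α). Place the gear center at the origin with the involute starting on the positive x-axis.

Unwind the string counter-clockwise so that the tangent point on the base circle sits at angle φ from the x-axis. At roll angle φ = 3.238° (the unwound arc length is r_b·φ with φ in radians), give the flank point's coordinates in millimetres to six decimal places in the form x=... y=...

x=63.009045 y=0.003784

pitch radius r_p = m·N/2 = 1.796·77/2 = 69.146000
base radius r_b = r_p·cos α = 69.146000·cos 24.523° = 62.908666
roll angle φ = 3.238° = 0.05651376 rad
x = r_b·(cos φ + φ·sin φ) = 62.908666·(0.99840352 + 0.05651376·0.05648368) = 63.009045
y = r_b·(sin φ − φ·cos φ) = 62.908666·(0.05648368 − 0.05651376·0.99840352) = 0.003784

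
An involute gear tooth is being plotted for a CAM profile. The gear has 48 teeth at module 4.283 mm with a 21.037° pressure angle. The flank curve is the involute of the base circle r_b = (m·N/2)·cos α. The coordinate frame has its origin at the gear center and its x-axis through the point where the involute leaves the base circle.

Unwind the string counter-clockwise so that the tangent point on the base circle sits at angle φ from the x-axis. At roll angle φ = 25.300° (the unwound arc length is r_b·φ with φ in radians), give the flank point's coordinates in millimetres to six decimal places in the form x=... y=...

pitch radius r_p = m·N/2 = 4.283·48/2 = 102.792000
base radius r_b = r_p·cos α = 102.792000·cos 21.037° = 95.940791
roll angle φ = 25.300° = 0.44156830 rad
x = r_b·(cos φ + φ·sin φ) = 95.940791·(0.90408255 + 0.44156830·0.42735786) = 104.843159
y = r_b·(sin φ − φ·cos φ) = 95.940791·(0.42735786 − 0.44156830·0.90408255) = 2.700126

x=104.843159 y=2.700126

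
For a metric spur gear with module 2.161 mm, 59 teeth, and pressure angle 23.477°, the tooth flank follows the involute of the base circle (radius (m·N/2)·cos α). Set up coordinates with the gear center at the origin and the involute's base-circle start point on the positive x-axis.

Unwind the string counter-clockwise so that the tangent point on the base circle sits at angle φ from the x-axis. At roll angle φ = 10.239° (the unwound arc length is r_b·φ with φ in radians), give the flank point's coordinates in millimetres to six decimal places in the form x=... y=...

pitch radius r_p = m·N/2 = 2.161·59/2 = 63.749500
base radius r_b = r_p·cos α = 63.749500·cos 23.477° = 58.472321
roll angle φ = 10.239° = 0.17870426 rad
x = r_b·(cos φ + φ·sin φ) = 58.472321·(0.98407484 + 0.17870426·0.17775462) = 59.398543
y = r_b·(sin φ − φ·cos φ) = 58.472321·(0.17775462 − 0.17870426·0.98407484) = 0.110878

x=59.398543 y=0.110878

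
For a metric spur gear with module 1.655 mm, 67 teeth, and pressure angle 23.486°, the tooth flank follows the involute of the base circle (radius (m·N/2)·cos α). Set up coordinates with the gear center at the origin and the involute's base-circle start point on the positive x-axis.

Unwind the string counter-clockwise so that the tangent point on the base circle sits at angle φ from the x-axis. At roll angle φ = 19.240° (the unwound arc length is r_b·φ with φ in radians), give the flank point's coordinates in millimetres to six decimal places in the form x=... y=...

pitch radius r_p = m·N/2 = 1.655·67/2 = 55.442500
base radius r_b = r_p·cos α = 55.442500·cos 23.486° = 50.849504
roll angle φ = 19.240° = 0.33580135 rad
x = r_b·(cos φ + φ·sin φ) = 50.849504·(0.94414655 + 0.33580135·0.32952587) = 53.636147
y = r_b·(sin φ − φ·cos φ) = 50.849504·(0.32952587 − 0.33580135·0.94414655) = 0.634611

x=53.636147 y=0.634611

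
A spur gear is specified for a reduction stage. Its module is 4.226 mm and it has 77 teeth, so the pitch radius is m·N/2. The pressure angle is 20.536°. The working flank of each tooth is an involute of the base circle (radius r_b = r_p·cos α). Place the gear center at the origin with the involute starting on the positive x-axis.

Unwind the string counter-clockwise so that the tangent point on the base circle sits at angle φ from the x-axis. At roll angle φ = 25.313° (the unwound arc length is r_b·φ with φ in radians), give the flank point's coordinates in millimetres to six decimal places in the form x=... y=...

pitch radius r_p = m·N/2 = 4.226·77/2 = 162.701000
base radius r_b = r_p·cos α = 162.701000·cos 20.536° = 152.361671
roll angle φ = 25.313° = 0.44179519 rad
x = r_b·(cos φ + φ·sin φ) = 152.361671·(0.90398556 + 0.44179519·0.42756298) = 166.513150
y = r_b·(sin φ − φ·cos φ) = 152.361671·(0.42756298 − 0.44179519·0.90398556) = 4.294543

x=166.513150 y=4.294543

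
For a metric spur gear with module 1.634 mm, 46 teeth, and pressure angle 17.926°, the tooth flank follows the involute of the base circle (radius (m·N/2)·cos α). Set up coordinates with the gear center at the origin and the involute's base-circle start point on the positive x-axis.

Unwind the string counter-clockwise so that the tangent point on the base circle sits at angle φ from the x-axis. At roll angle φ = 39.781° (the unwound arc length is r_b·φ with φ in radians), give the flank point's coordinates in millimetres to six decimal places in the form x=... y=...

pitch radius r_p = m·N/2 = 1.634·46/2 = 37.582000
base radius r_b = r_p·cos α = 37.582000·cos 17.926° = 35.757575
roll angle φ = 39.781° = 0.69430943 rad
x = r_b·(cos φ + φ·sin φ) = 35.757575·(0.76849575 + 0.69430943·0.63985489) = 43.365108
y = r_b·(sin φ − φ·cos φ) = 35.757575·(0.63985489 − 0.69430943·0.76849575) = 3.800353

x=43.365108 y=3.800353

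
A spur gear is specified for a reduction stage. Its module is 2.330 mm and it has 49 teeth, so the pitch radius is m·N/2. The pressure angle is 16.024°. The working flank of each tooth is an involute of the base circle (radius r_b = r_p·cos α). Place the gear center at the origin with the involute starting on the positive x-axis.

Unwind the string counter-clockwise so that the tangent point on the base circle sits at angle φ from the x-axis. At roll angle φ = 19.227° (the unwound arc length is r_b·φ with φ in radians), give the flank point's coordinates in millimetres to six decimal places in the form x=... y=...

x=57.869893 y=0.683374

pitch radius r_p = m·N/2 = 2.330·49/2 = 57.085000
base radius r_b = r_p·cos α = 57.085000·cos 16.024° = 54.867028
roll angle φ = 19.227° = 0.33557446 rad
x = r_b·(cos φ + φ·sin φ) = 54.867028·(0.94422129 + 0.33557446·0.32931164) = 57.869893
y = r_b·(sin φ − φ·cos φ) = 54.867028·(0.32931164 − 0.33557446·0.94422129) = 0.683374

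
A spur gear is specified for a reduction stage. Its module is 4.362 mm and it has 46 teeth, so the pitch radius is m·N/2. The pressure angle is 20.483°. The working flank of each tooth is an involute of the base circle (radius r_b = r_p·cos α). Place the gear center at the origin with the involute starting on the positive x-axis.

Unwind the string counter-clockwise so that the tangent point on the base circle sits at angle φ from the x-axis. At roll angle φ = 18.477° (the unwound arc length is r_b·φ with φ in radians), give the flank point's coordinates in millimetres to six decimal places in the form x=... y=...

x=98.743610 y=1.039756

pitch radius r_p = m·N/2 = 4.362·46/2 = 100.326000
base radius r_b = r_p·cos α = 100.326000·cos 20.483° = 93.982995
roll angle φ = 18.477° = 0.32248449 rad
x = r_b·(cos φ + φ·sin φ) = 93.982995·(0.94845095 + 0.32248449·0.31692395) = 98.743610
y = r_b·(sin φ − φ·cos φ) = 93.982995·(0.31692395 − 0.32248449·0.94845095) = 1.039756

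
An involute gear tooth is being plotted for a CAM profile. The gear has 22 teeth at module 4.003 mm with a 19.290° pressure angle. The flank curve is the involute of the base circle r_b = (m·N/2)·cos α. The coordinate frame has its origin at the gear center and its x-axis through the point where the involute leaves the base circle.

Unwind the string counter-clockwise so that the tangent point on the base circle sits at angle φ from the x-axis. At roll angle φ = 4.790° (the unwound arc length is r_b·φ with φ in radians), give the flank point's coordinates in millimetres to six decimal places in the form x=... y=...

x=41.705911 y=0.008089

pitch radius r_p = m·N/2 = 4.003·22/2 = 44.033000
base radius r_b = r_p·cos α = 44.033000·cos 19.290° = 41.560927
roll angle φ = 4.790° = 0.08360127 rad
x = r_b·(cos φ + φ·sin φ) = 41.560927·(0.99650745 + 0.08360127·0.08350392) = 41.705911
y = r_b·(sin φ − φ·cos φ) = 41.560927·(0.08350392 − 0.08360127·0.99650745) = 0.008089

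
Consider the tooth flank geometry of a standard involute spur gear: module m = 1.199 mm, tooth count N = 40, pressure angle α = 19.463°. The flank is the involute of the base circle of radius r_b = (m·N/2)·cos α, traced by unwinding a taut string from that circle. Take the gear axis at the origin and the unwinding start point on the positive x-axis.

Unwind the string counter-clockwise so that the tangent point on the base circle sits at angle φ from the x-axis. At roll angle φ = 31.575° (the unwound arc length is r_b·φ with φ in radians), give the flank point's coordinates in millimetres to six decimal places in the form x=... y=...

pitch radius r_p = m·N/2 = 1.199·40/2 = 23.980000
base radius r_b = r_p·cos α = 23.980000·cos 19.463° = 22.609707
roll angle φ = 31.575° = 0.55108771 rad
x = r_b·(cos φ + φ·sin φ) = 22.609707·(0.85195549 + 0.55108771·0.52361422) = 25.786662
y = r_b·(sin φ − φ·cos φ) = 22.609707·(0.52361422 − 0.55108771·0.85195549) = 1.223457

x=25.786662 y=1.223457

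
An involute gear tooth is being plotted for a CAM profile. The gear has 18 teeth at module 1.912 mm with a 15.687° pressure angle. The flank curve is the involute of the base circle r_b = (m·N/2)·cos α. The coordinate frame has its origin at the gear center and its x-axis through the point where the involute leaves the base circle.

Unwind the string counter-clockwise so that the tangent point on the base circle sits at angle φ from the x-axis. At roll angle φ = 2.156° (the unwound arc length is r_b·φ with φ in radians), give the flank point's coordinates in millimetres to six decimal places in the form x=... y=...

pitch radius r_p = m·N/2 = 1.912·18/2 = 17.208000
base radius r_b = r_p·cos α = 17.208000·cos 15.687° = 16.567056
roll angle φ = 2.156° = 0.03762930 rad
x = r_b·(cos φ + φ·sin φ) = 16.567056·(0.99929210 + 0.03762930·0.03762042) = 16.578781
y = r_b·(sin φ − φ·cos φ) = 16.567056·(0.03762042 − 0.03762930·0.99929210) = 0.000294

x=16.578781 y=0.000294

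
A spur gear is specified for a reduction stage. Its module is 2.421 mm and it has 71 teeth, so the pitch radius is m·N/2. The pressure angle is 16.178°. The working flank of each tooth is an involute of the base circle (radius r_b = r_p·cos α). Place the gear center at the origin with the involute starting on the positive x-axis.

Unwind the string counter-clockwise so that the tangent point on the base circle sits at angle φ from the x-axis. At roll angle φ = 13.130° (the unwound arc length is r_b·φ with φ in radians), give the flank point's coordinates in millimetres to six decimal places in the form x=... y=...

x=84.681104 y=0.329381

pitch radius r_p = m·N/2 = 2.421·71/2 = 85.945500
base radius r_b = r_p·cos α = 85.945500·cos 16.178° = 82.542122
roll angle φ = 13.130° = 0.22916173 rad
x = r_b·(cos φ + φ·sin φ) = 82.542122·(0.97385716 + 0.22916173·0.22716125) = 84.681104
y = r_b·(sin φ − φ·cos φ) = 82.542122·(0.22716125 − 0.22916173·0.97385716) = 0.329381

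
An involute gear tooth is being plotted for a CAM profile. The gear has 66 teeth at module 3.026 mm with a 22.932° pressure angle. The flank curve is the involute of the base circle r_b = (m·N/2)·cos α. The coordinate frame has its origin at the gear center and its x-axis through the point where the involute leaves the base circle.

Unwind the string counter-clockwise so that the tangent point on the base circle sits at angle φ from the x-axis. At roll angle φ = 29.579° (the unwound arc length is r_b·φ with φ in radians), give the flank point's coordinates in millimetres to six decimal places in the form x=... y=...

pitch radius r_p = m·N/2 = 3.026·66/2 = 99.858000
base radius r_b = r_p·cos α = 99.858000·cos 22.932° = 91.966016
roll angle φ = 29.579° = 0.51625094 rad
x = r_b·(cos φ + φ·sin φ) = 91.966016·(0.86967591 + 0.51625094·0.49362315) = 103.416642
y = r_b·(sin φ − φ·cos φ) = 91.966016·(0.49362315 − 0.51625094·0.86967591) = 4.106480

x=103.416642 y=4.106480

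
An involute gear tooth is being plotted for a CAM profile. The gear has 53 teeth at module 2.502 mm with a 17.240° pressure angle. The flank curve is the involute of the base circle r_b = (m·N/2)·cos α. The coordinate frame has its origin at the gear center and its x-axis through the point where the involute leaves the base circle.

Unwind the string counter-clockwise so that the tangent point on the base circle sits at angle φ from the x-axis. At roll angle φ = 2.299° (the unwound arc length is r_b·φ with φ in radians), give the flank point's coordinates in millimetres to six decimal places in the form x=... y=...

pitch radius r_p = m·N/2 = 2.502·53/2 = 66.303000
base radius r_b = r_p·cos α = 66.303000·cos 17.240° = 63.324118
roll angle φ = 2.299° = 0.04012512 rad
x = r_b·(cos φ + φ·sin φ) = 63.324118·(0.99919510 + 0.04012512·0.04011435) = 63.375074
y = r_b·(sin φ − φ·cos φ) = 63.324118·(0.04011435 − 0.04012512·0.99919510) = 0.001363

x=63.375074 y=0.001363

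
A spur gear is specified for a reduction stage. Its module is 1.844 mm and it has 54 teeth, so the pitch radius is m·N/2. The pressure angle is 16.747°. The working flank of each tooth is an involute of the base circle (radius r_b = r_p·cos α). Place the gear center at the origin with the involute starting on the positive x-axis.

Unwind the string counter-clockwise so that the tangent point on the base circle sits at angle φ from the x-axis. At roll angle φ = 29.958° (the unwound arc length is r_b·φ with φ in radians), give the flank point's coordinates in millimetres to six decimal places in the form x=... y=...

pitch radius r_p = m·N/2 = 1.844·54/2 = 49.788000
base radius r_b = r_p·cos α = 49.788000·cos 16.747° = 47.676314
roll angle φ = 29.958° = 0.52286574 rad
x = r_b·(cos φ + φ·sin φ) = 47.676314·(0.86639169 + 0.52286574·0.49936504) = 53.754689
y = r_b·(sin φ − φ·cos φ) = 47.676314·(0.49936504 − 0.52286574·0.86639169) = 2.210203

x=53.754689 y=2.210203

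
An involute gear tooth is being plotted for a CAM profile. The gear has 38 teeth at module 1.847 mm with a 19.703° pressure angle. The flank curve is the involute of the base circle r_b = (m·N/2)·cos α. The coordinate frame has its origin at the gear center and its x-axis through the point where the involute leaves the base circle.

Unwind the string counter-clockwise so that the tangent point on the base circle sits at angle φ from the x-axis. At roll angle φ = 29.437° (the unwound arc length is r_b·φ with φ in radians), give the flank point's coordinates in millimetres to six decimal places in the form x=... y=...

pitch radius r_p = m·N/2 = 1.847·38/2 = 35.093000
base radius r_b = r_p·cos α = 35.093000·cos 19.703° = 33.038406
roll angle φ = 29.437° = 0.51377257 rad
x = r_b·(cos φ + φ·sin φ) = 33.038406·(0.87089662 + 0.51377257·0.49146626) = 37.115296
y = r_b·(sin φ − φ·cos φ) = 33.038406·(0.49146626 − 0.51377257·0.87089662) = 1.454465

x=37.115296 y=1.454465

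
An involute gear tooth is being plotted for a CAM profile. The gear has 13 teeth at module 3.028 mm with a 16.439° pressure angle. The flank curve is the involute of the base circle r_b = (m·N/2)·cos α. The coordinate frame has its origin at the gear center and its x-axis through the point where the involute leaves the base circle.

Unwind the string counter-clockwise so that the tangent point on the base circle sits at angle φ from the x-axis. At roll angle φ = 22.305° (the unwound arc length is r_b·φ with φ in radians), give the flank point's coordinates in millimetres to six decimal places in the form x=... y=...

pitch radius r_p = m·N/2 = 3.028·13/2 = 19.682000
base radius r_b = r_p·cos α = 19.682000·cos 16.439° = 18.877431
roll angle φ = 22.305° = 0.38929569 rad
x = r_b·(cos φ + φ·sin φ) = 18.877431·(0.92517660 + 0.38929569·0.37953690) = 20.254137
y = r_b·(sin φ − φ·cos φ) = 18.877431·(0.37953690 − 0.38929569·0.92517660) = 0.365649

x=20.254137 y=0.365649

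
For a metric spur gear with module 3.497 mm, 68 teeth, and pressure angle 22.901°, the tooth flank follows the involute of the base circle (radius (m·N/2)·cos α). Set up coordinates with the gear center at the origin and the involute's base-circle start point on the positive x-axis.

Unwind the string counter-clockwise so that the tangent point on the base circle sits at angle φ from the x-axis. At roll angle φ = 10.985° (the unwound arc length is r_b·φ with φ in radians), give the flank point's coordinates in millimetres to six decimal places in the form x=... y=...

x=111.520832 y=0.256349

pitch radius r_p = m·N/2 = 3.497·68/2 = 118.898000
base radius r_b = r_p·cos α = 118.898000·cos 22.901° = 109.526295
roll angle φ = 10.985° = 0.19172442 rad
x = r_b·(cos φ + φ·sin φ) = 109.526295·(0.98167710 + 0.19172442·0.19055200) = 111.520832
y = r_b·(sin φ − φ·cos φ) = 109.526295·(0.19055200 − 0.19172442·0.98167710) = 0.256349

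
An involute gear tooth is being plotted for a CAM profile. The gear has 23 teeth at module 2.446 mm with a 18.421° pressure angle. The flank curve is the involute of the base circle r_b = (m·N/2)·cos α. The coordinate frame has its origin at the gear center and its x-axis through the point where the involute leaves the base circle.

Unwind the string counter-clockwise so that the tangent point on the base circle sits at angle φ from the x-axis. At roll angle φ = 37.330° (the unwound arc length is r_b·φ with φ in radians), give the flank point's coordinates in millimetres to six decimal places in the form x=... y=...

x=31.764951 y=2.357474

pitch radius r_p = m·N/2 = 2.446·23/2 = 28.129000
base radius r_b = r_p·cos α = 28.129000·cos 18.421° = 26.687677
roll angle φ = 37.330° = 0.65153141 rad
x = r_b·(cos φ + φ·sin φ) = 26.687677·(0.79515608 + 0.65153141·0.60640483) = 31.764951
y = r_b·(sin φ − φ·cos φ) = 26.687677·(0.60640483 − 0.65153141·0.79515608) = 2.357474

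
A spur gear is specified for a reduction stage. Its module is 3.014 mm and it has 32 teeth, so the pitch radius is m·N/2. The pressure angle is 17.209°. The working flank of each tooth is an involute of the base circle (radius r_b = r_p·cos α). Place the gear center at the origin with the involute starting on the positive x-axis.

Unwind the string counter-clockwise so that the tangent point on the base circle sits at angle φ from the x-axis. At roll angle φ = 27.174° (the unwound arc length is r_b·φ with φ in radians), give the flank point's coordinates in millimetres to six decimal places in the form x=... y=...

pitch radius r_p = m·N/2 = 3.014·32/2 = 48.224000
base radius r_b = r_p·cos α = 48.224000·cos 17.209° = 46.065103
roll angle φ = 27.174° = 0.47427577 rad
x = r_b·(cos φ + φ·sin φ) = 46.065103·(0.88962371 + 0.47427577·0.45669428) = 50.958264
y = r_b·(sin φ − φ·cos φ) = 46.065103·(0.45669428 − 0.47427577·0.88962371) = 1.601560

x=50.958264 y=1.601560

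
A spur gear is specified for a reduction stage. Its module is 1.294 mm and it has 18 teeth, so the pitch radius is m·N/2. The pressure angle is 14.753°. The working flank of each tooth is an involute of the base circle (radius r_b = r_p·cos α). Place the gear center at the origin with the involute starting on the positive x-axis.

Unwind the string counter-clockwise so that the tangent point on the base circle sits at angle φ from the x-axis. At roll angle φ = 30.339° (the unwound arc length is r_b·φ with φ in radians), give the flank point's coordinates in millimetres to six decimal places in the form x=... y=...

x=12.731966 y=0.541884

pitch radius r_p = m·N/2 = 1.294·18/2 = 11.646000
base radius r_b = r_p·cos α = 11.646000·cos 14.753° = 11.262062
roll angle φ = 30.339° = 0.52951544 rad
x = r_b·(cos φ + φ·sin φ) = 11.262062·(0.86305193 + 0.52951544·0.50511520) = 12.731966
y = r_b·(sin φ − φ·cos φ) = 11.262062·(0.50511520 − 0.52951544·0.86305193) = 0.541884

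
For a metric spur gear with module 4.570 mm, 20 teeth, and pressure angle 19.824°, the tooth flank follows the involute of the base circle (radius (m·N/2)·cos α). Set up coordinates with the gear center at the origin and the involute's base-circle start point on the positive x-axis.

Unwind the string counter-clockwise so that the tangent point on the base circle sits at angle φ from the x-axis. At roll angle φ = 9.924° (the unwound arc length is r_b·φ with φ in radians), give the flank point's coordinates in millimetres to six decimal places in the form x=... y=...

x=43.631821 y=0.074243

pitch radius r_p = m·N/2 = 4.570·20/2 = 45.700000
base radius r_b = r_p·cos α = 45.700000·cos 19.824° = 42.991763
roll angle φ = 9.924° = 0.17320647 rad
x = r_b·(cos φ + φ·sin φ) = 42.991763·(0.98503722 + 0.17320647·0.17234173) = 43.631821
y = r_b·(sin φ − φ·cos φ) = 42.991763·(0.17234173 − 0.17320647·0.98503722) = 0.074243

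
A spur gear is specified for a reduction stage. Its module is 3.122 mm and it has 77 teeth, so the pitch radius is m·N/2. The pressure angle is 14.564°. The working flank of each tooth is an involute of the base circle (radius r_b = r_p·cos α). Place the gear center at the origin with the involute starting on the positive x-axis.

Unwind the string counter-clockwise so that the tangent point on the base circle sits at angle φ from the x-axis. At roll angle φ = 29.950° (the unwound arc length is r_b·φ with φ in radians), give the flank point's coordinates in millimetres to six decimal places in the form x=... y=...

x=131.159211 y=5.388865

pitch radius r_p = m·N/2 = 3.122·77/2 = 120.197000
base radius r_b = r_p·cos α = 120.197000·cos 14.564° = 116.334753
roll angle φ = 29.950° = 0.52272611 rad
x = r_b·(cos φ + φ·sin φ) = 116.334753·(0.86646141 + 0.52272611·0.49924406) = 131.159211
y = r_b·(sin φ − φ·cos φ) = 116.334753·(0.49924406 − 0.52272611·0.86646141) = 5.388865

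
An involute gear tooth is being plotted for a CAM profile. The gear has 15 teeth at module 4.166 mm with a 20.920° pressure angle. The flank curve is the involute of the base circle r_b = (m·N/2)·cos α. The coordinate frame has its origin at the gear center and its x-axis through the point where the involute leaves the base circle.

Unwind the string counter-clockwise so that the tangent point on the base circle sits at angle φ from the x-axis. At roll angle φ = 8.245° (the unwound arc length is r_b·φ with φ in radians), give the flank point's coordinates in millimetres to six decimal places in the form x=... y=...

pitch radius r_p = m·N/2 = 4.166·15/2 = 31.245000
base radius r_b = r_p·cos α = 31.245000·cos 20.920° = 29.185326
roll angle φ = 8.245° = 0.14390240 rad
x = r_b·(cos φ + φ·sin φ) = 29.185326·(0.98966391 + 0.14390240·0.14340626) = 29.485947
y = r_b·(sin φ − φ·cos φ) = 29.185326·(0.14340626 − 0.14390240·0.98966391) = 0.028930

x=29.485947 y=0.028930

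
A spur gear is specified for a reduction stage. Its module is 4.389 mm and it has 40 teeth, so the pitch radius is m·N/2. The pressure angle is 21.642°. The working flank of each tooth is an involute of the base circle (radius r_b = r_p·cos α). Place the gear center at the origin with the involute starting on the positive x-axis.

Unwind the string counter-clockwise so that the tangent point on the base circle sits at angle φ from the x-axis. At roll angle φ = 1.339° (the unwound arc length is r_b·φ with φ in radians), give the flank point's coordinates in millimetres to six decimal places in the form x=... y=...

x=81.614349 y=0.000347

pitch radius r_p = m·N/2 = 4.389·40/2 = 87.780000
base radius r_b = r_p·cos α = 87.780000·cos 21.642° = 81.592071
roll angle φ = 1.339° = 0.02336996 rad
x = r_b·(cos φ + φ·sin φ) = 81.592071·(0.99972693 + 0.02336996·0.02336783) = 81.614349
y = r_b·(sin φ − φ·cos φ) = 81.592071·(0.02336783 − 0.02336996·0.99972693) = 0.000347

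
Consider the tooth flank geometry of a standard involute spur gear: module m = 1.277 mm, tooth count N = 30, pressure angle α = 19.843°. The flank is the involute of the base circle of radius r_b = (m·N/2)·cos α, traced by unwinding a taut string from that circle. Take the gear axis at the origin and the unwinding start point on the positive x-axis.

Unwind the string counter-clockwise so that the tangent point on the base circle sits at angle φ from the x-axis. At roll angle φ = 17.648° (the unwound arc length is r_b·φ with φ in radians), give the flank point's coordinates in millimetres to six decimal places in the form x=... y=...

pitch radius r_p = m·N/2 = 1.277·30/2 = 19.155000
base radius r_b = r_p·cos α = 19.155000·cos 19.843° = 18.017696
roll angle φ = 17.648° = 0.30801571 rad
x = r_b·(cos φ + φ·sin φ) = 18.017696·(0.95293702 + 0.30801571·0.30316833) = 18.852233
y = r_b·(sin φ − φ·cos φ) = 18.017696·(0.30316833 − 0.30801571·0.95293702) = 0.173848

x=18.852233 y=0.173848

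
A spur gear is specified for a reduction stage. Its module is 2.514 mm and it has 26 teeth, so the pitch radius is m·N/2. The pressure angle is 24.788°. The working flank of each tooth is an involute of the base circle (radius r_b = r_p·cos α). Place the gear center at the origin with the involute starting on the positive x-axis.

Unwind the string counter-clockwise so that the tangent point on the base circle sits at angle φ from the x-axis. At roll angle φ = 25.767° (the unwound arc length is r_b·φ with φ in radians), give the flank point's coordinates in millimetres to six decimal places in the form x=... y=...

x=32.521266 y=0.881502

pitch radius r_p = m·N/2 = 2.514·26/2 = 32.682000
base radius r_b = r_p·cos α = 32.682000·cos 24.788° = 29.670854
roll angle φ = 25.767° = 0.44971899 rad
x = r_b·(cos φ + φ·sin φ) = 29.670854·(0.90056930 + 0.44971899·0.43471248) = 32.521266
y = r_b·(sin φ − φ·cos φ) = 29.670854·(0.43471248 − 0.44971899·0.90056930) = 0.881502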